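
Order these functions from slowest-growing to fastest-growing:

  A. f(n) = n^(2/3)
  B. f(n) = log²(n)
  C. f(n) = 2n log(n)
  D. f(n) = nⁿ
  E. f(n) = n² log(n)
B < A < C < E < D

Comparing growth rates:
B = log²(n) is O(log² n)
A = n^(2/3) is O(n^(2/3))
C = 2n log(n) is O(n log n)
E = n² log(n) is O(n² log n)
D = nⁿ is O(nⁿ)

Therefore, the order from slowest to fastest is: B < A < C < E < D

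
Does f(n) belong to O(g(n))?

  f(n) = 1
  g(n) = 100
True

f(n) = 1 and g(n) = 100 are both O(1).
Big-O permits equal growth rates (f ≤ c·g for some c), so f(n) = O(g(n)) is true.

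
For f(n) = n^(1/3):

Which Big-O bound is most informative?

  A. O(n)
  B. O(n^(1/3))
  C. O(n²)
B

f(n) = n^(1/3) is O(n^(1/3)).
All listed options are valid Big-O bounds (upper bounds),
but O(n^(1/3)) is the tightest (smallest valid bound).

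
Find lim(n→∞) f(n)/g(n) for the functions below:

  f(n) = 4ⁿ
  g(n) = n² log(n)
∞

Since 4ⁿ (O(4ⁿ)) grows faster than n² log(n) (O(n² log n)),
the ratio f(n)/g(n) → ∞ as n → ∞.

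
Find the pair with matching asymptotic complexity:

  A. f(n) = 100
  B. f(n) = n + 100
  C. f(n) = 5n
B and C

Examining each function:
  A. 100 is O(1)
  B. n + 100 is O(n)
  C. 5n is O(n)

Functions B and C both have the same complexity class.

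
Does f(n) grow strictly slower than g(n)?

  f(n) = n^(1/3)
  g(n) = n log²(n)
True

f(n) = n^(1/3) is O(n^(1/3)), and g(n) = n log²(n) is O(n log² n).
Since O(n^(1/3)) grows strictly slower than O(n log² n), f(n) = o(g(n)) is true.
This means lim(n→∞) f(n)/g(n) = 0.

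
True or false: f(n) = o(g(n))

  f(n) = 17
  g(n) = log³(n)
True

f(n) = 17 is O(1), and g(n) = log³(n) is O(log³ n).
Since O(1) grows strictly slower than O(log³ n), f(n) = o(g(n)) is true.
This means lim(n→∞) f(n)/g(n) = 0.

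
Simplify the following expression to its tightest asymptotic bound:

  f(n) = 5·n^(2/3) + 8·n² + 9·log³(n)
Θ(n²)

Order the terms by growth rate: 9·log³(n) ≺ 5·n^(2/3) ≺ 8·n².
The fastest-growing term 8·n² dominates as n → ∞; dropping its constant factor gives Θ(n²).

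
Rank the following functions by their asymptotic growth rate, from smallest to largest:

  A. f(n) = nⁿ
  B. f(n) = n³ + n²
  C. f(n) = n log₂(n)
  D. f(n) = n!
C < B < D < A

Comparing growth rates:
C = n log₂(n) is O(n log n)
B = n³ + n² is O(n³)
D = n! is O(n!)
A = nⁿ is O(nⁿ)

Therefore, the order from slowest to fastest is: C < B < D < A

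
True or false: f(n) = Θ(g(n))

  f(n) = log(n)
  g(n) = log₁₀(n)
True

f(n) = log(n) and g(n) = log₁₀(n) are both O(log n).
Since they have the same asymptotic growth rate, f(n) = Θ(g(n)) is true.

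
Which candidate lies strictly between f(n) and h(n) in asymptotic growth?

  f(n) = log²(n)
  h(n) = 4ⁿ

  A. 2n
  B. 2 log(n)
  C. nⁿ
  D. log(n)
A

We need g(n) with log²(n) = o(g(n)) and g(n) = o(4ⁿ), i.e. O(log² n) ≺ g ≺ O(4ⁿ).
Check each option:
  A. 2n — O(n) is strictly between O(log² n) and O(4ⁿ) ✓
  B. 2 log(n) — O(log n) does not grow strictly faster than f(n)
  C. nⁿ — O(nⁿ) does not grow strictly slower than h(n)
  D. log(n) — O(log n) does not grow strictly faster than f(n)

Only option A (2n) lies strictly between.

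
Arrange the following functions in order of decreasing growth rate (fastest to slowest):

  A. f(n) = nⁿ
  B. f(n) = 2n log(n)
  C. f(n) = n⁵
A > C > B

Comparing growth rates:
A = nⁿ is O(nⁿ)
C = n⁵ is O(n⁵)
B = 2n log(n) is O(n log n)

Therefore, the order from fastest to slowest is: A > C > B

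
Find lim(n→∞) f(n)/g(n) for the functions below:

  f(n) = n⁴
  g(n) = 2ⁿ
0

Since n⁴ (O(n⁴)) grows slower than 2ⁿ (O(2ⁿ)),
the ratio f(n)/g(n) → 0 as n → ∞.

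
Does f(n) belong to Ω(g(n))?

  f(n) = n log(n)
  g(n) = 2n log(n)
True

f(n) = n log(n) and g(n) = 2n log(n) are both O(n log n).
Big-Ω permits equal growth rates (f ≥ c·g for some c > 0), so f(n) = Ω(g(n)) is true.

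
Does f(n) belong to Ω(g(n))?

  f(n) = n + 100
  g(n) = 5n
True

f(n) = n + 100 and g(n) = 5n are both O(n).
Big-Ω permits equal growth rates (f ≥ c·g for some c > 0), so f(n) = Ω(g(n)) is true.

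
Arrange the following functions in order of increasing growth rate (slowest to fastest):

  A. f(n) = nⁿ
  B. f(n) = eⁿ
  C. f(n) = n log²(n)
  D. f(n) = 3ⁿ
C < B < D < A

Comparing growth rates:
C = n log²(n) is O(n log² n)
B = eⁿ is O(eⁿ)
D = 3ⁿ is O(3ⁿ)
A = nⁿ is O(nⁿ)

Therefore, the order from slowest to fastest is: C < B < D < A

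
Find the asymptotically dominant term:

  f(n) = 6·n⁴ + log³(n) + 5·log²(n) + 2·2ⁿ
2·2ⁿ

Looking at each term:
  - 6·n⁴ is O(n⁴)
  - log³(n) is O(log³ n)
  - 5·log²(n) is O(log² n)
  - 2·2ⁿ is O(2ⁿ)

The term 2·2ⁿ (O(2ⁿ)) grows fastest and dominates all others.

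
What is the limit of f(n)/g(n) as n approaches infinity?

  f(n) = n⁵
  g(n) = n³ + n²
∞

Since n⁵ (O(n⁵)) grows faster than n³ + n² (O(n³)),
the ratio f(n)/g(n) → ∞ as n → ∞.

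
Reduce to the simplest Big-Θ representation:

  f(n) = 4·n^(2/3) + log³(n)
Θ(n^(2/3))

Order the terms by growth rate: log³(n) ≺ 4·n^(2/3).
The fastest-growing term 4·n^(2/3) dominates as n → ∞; dropping its constant factor gives Θ(n^(2/3)).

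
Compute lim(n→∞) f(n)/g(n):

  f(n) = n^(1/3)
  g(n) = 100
∞

Since n^(1/3) (O(n^(1/3))) grows faster than 100 (O(1)),
the ratio f(n)/g(n) → ∞ as n → ∞.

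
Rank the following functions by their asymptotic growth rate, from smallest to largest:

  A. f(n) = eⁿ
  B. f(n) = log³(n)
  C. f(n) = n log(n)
B < C < A

Comparing growth rates:
B = log³(n) is O(log³ n)
C = n log(n) is O(n log n)
A = eⁿ is O(eⁿ)

Therefore, the order from slowest to fastest is: B < C < A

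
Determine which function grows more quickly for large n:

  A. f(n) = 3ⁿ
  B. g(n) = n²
A

f(n) = 3ⁿ is O(3ⁿ), while g(n) = n² is O(n²).
Since O(3ⁿ) grows faster than O(n²), f(n) dominates.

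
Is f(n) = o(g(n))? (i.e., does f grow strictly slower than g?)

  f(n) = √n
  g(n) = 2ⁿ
True

f(n) = √n is O(√n), and g(n) = 2ⁿ is O(2ⁿ).
Since O(√n) grows strictly slower than O(2ⁿ), f(n) = o(g(n)) is true.
This means lim(n→∞) f(n)/g(n) = 0.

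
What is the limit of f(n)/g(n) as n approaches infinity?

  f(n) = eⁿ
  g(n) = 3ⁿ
0

Since eⁿ (O(eⁿ)) grows slower than 3ⁿ (O(3ⁿ)),
the ratio f(n)/g(n) → 0 as n → ∞.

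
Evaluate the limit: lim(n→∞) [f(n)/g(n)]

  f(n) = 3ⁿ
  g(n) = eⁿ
∞

Since 3ⁿ (O(3ⁿ)) grows faster than eⁿ (O(eⁿ)),
the ratio f(n)/g(n) → ∞ as n → ∞.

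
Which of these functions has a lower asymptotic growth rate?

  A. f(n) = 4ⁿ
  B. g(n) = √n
B

f(n) = 4ⁿ is O(4ⁿ), while g(n) = √n is O(√n).
Since O(√n) grows slower than O(4ⁿ), g(n) is dominated.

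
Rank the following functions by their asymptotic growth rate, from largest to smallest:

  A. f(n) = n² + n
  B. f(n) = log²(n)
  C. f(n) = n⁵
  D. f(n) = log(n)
C > A > B > D

Comparing growth rates:
C = n⁵ is O(n⁵)
A = n² + n is O(n²)
B = log²(n) is O(log² n)
D = log(n) is O(log n)

Therefore, the order from fastest to slowest is: C > A > B > D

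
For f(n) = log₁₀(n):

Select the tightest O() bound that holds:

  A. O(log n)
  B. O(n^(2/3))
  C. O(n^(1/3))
A

f(n) = log₁₀(n) is O(log n).
All listed options are valid Big-O bounds (upper bounds),
but O(log n) is the tightest (smallest valid bound).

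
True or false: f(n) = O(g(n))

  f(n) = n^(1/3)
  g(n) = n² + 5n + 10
True

f(n) = n^(1/3) is O(n^(1/3)), and g(n) = n² + 5n + 10 is O(n²).
Since O(n^(1/3)) ⊆ O(n²) (f grows no faster than g), f(n) = O(g(n)) is true.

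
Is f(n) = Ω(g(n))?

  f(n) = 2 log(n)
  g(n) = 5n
False

f(n) = 2 log(n) is O(log n), and g(n) = 5n is O(n).
Since O(log n) grows slower than O(n), f(n) = Ω(g(n)) is false.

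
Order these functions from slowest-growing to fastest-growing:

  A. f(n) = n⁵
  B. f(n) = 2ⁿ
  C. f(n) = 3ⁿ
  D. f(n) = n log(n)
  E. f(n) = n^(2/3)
E < D < A < B < C

Comparing growth rates:
E = n^(2/3) is O(n^(2/3))
D = n log(n) is O(n log n)
A = n⁵ is O(n⁵)
B = 2ⁿ is O(2ⁿ)
C = 3ⁿ is O(3ⁿ)

Therefore, the order from slowest to fastest is: E < D < A < B < C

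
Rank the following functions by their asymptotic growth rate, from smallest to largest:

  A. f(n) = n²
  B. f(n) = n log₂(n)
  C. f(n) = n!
B < A < C

Comparing growth rates:
B = n log₂(n) is O(n log n)
A = n² is O(n²)
C = n! is O(n!)

Therefore, the order from slowest to fastest is: B < A < C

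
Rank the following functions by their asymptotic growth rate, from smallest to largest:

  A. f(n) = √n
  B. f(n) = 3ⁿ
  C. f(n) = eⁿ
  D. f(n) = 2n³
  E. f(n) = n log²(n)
A < E < D < C < B

Comparing growth rates:
A = √n is O(√n)
E = n log²(n) is O(n log² n)
D = 2n³ is O(n³)
C = eⁿ is O(eⁿ)
B = 3ⁿ is O(3ⁿ)

Therefore, the order from slowest to fastest is: A < E < D < C < B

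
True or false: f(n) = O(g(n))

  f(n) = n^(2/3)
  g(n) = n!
True

f(n) = n^(2/3) is O(n^(2/3)), and g(n) = n! is O(n!).
Since O(n^(2/3)) ⊆ O(n!) (f grows no faster than g), f(n) = O(g(n)) is true.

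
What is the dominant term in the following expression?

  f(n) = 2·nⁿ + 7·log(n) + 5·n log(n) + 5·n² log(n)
2·nⁿ

Looking at each term:
  - 2·nⁿ is O(nⁿ)
  - 7·log(n) is O(log n)
  - 5·n log(n) is O(n log n)
  - 5·n² log(n) is O(n² log n)

The term 2·nⁿ (O(nⁿ)) grows fastest and dominates all others.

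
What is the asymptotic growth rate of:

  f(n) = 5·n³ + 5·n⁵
Θ(n⁵)

Order the terms by growth rate: 5·n³ ≺ 5·n⁵.
The fastest-growing term 5·n⁵ dominates as n → ∞; dropping its constant factor gives Θ(n⁵).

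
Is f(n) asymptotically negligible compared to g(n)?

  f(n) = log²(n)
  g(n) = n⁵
True

f(n) = log²(n) is O(log² n), and g(n) = n⁵ is O(n⁵).
Since O(log² n) grows strictly slower than O(n⁵), f(n) = o(g(n)) is true.
This means lim(n→∞) f(n)/g(n) = 0.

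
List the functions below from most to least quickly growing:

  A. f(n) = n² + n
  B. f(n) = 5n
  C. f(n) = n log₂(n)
A > C > B

Comparing growth rates:
A = n² + n is O(n²)
C = n log₂(n) is O(n log n)
B = 5n is O(n)

Therefore, the order from fastest to slowest is: A > C > B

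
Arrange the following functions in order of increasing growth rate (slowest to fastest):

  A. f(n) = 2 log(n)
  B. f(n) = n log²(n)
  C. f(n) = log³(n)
A < C < B

Comparing growth rates:
A = 2 log(n) is O(log n)
C = log³(n) is O(log³ n)
B = n log²(n) is O(n log² n)

Therefore, the order from slowest to fastest is: A < C < B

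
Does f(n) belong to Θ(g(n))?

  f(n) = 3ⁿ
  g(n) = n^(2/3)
False

f(n) = 3ⁿ is O(3ⁿ), and g(n) = n^(2/3) is O(n^(2/3)).
Since they have different growth rates, f(n) = Θ(g(n)) is false.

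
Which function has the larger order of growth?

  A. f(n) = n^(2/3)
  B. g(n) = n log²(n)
B

f(n) = n^(2/3) is O(n^(2/3)), while g(n) = n log²(n) is O(n log² n).
Since O(n log² n) grows faster than O(n^(2/3)), g(n) dominates.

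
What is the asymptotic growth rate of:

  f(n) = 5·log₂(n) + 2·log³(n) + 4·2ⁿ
Θ(2ⁿ)

Order the terms by growth rate: 5·log₂(n) ≺ 2·log³(n) ≺ 4·2ⁿ.
The fastest-growing term 4·2ⁿ dominates as n → ∞; dropping its constant factor gives Θ(2ⁿ).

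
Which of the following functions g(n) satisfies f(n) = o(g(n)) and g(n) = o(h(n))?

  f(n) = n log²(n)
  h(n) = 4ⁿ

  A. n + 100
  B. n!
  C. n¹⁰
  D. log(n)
C

We need g(n) with n log²(n) = o(g(n)) and g(n) = o(4ⁿ), i.e. O(n log² n) ≺ g ≺ O(4ⁿ).
Check each option:
  A. n + 100 — O(n) does not grow strictly faster than f(n)
  B. n! — O(n!) does not grow strictly slower than h(n)
  C. n¹⁰ — O(n¹⁰) is strictly between O(n log² n) and O(4ⁿ) ✓
  D. log(n) — O(log n) does not grow strictly faster than f(n)

Only option C (n¹⁰) lies strictly between.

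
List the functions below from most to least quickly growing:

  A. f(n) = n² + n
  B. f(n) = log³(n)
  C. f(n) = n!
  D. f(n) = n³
C > D > A > B

Comparing growth rates:
C = n! is O(n!)
D = n³ is O(n³)
A = n² + n is O(n²)
B = log³(n) is O(log³ n)

Therefore, the order from fastest to slowest is: C > D > A > B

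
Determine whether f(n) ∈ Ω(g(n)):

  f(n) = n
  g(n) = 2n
True

f(n) = n and g(n) = 2n are both O(n).
Big-Ω permits equal growth rates (f ≥ c·g for some c > 0), so f(n) = Ω(g(n)) is true.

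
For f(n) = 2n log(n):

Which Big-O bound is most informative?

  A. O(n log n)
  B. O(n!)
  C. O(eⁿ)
A

f(n) = 2n log(n) is O(n log n).
All listed options are valid Big-O bounds (upper bounds),
but O(n log n) is the tightest (smallest valid bound).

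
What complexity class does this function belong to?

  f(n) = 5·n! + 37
O(n!)

The dominant term in 5·n! + 37 is 5·n!, which is Θ(n!).
Lower-order terms (37) are asymptotically negligible.
Constants are absorbed, so the tightest bound is O(n!).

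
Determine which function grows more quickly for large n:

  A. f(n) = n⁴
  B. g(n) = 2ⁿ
B

f(n) = n⁴ is O(n⁴), while g(n) = 2ⁿ is O(2ⁿ).
Since O(2ⁿ) grows faster than O(n⁴), g(n) dominates.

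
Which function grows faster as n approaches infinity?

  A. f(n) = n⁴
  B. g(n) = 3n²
A

f(n) = n⁴ is O(n⁴), while g(n) = 3n² is O(n²).
Since O(n⁴) grows faster than O(n²), f(n) dominates.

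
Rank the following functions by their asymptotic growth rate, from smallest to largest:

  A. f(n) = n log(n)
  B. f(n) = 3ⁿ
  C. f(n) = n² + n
A < C < B

Comparing growth rates:
A = n log(n) is O(n log n)
C = n² + n is O(n²)
B = 3ⁿ is O(3ⁿ)

Therefore, the order from slowest to fastest is: A < C < B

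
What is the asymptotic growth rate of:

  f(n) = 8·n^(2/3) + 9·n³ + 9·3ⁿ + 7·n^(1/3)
Θ(3ⁿ)

Order the terms by growth rate: 7·n^(1/3) ≺ 8·n^(2/3) ≺ 9·n³ ≺ 9·3ⁿ.
The fastest-growing term 9·3ⁿ dominates as n → ∞; dropping its constant factor gives Θ(3ⁿ).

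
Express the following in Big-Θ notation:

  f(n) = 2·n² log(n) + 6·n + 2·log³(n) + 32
Θ(n² log n)

Order the terms by growth rate: 32 ≺ 2·log³(n) ≺ 6·n ≺ 2·n² log(n).
The fastest-growing term 2·n² log(n) dominates as n → ∞; dropping its constant factor gives Θ(n² log n).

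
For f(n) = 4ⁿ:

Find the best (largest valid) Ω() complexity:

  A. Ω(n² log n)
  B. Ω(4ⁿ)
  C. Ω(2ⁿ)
B

f(n) = 4ⁿ is Ω(4ⁿ).
All listed options are valid Big-Ω bounds (lower bounds),
but Ω(4ⁿ) is the tightest (largest valid bound).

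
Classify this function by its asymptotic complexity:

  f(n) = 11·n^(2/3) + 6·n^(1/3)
O(n^(2/3))

The dominant term in 11·n^(2/3) + 6·n^(1/3) is 11·n^(2/3), which is Θ(n^(2/3)).
Lower-order terms (6·n^(1/3)) are asymptotically negligible.
Constants are absorbed, so the tightest bound is O(n^(2/3)).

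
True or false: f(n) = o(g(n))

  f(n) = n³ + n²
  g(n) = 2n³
False

f(n) = n³ + n² is O(n³), and g(n) = 2n³ is O(n³).
Since they have the same growth rate, f(n) = o(g(n)) is false.
(f = o(g) requires f to grow strictly slower, not equal.)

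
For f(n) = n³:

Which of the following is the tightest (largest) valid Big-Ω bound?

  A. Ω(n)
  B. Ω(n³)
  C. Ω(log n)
B

f(n) = n³ is Ω(n³).
All listed options are valid Big-Ω bounds (lower bounds),
but Ω(n³) is the tightest (largest valid bound).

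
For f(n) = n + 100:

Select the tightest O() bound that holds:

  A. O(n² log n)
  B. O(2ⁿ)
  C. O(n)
C

f(n) = n + 100 is O(n).
All listed options are valid Big-O bounds (upper bounds),
but O(n) is the tightest (smallest valid bound).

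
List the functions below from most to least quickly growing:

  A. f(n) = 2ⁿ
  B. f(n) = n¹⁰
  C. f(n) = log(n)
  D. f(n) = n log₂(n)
A > B > D > C

Comparing growth rates:
A = 2ⁿ is O(2ⁿ)
B = n¹⁰ is O(n¹⁰)
D = n log₂(n) is O(n log n)
C = log(n) is O(log n)

Therefore, the order from fastest to slowest is: A > B > D > C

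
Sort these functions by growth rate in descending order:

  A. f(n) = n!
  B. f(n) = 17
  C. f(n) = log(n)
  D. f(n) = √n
A > D > C > B

Comparing growth rates:
A = n! is O(n!)
D = √n is O(√n)
C = log(n) is O(log n)
B = 17 is O(1)

Therefore, the order from fastest to slowest is: A > D > C > B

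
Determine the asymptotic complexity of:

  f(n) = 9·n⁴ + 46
O(n⁴)

The dominant term in 9·n⁴ + 46 is 9·n⁴, which is Θ(n⁴).
Lower-order terms (46) are asymptotically negligible.
Constants are absorbed, so the tightest bound is O(n⁴).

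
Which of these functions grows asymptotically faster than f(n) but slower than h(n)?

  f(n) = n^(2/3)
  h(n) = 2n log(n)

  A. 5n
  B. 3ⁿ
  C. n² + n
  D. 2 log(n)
A

We need g(n) with n^(2/3) = o(g(n)) and g(n) = o(2n log(n)), i.e. O(n^(2/3)) ≺ g ≺ O(n log n).
Check each option:
  A. 5n — O(n) is strictly between O(n^(2/3)) and O(n log n) ✓
  B. 3ⁿ — O(3ⁿ) does not grow strictly slower than h(n)
  C. n² + n — O(n²) does not grow strictly slower than h(n)
  D. 2 log(n) — O(log n) does not grow strictly faster than f(n)

Only option A (5n) lies strictly between.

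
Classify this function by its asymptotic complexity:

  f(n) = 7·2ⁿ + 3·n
O(2ⁿ)

The dominant term in 7·2ⁿ + 3·n is 7·2ⁿ, which is Θ(2ⁿ).
Lower-order terms (3·n) are asymptotically negligible.
Constants are absorbed, so the tightest bound is O(2ⁿ).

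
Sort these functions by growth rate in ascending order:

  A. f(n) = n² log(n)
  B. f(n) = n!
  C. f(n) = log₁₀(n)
C < A < B

Comparing growth rates:
C = log₁₀(n) is O(log n)
A = n² log(n) is O(n² log n)
B = n! is O(n!)

Therefore, the order from slowest to fastest is: C < A < B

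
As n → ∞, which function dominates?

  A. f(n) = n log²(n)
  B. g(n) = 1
A

f(n) = n log²(n) is O(n log² n), while g(n) = 1 is O(1).
Since O(n log² n) grows faster than O(1), f(n) dominates.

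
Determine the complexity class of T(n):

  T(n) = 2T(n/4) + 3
Θ(n^log₄(2))

Master Theorem: a = 2, b = 4, f(n) = 3.
Compute the critical exponent d = log₄(2) = 0.500.
Compare f(n) = Θ(1) against n^d:
  k = 0 < d = 0.500, so f(n) = O(n^(d-ε)) — Case 1.
  The recursion cost dominates: T(n) = Θ(n^d) = Θ(n^log₄(2)).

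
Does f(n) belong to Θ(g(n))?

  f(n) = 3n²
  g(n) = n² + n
True

f(n) = 3n² and g(n) = n² + n are both O(n²).
Since they have the same asymptotic growth rate, f(n) = Θ(g(n)) is true.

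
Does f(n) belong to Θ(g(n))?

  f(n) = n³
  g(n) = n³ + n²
True

f(n) = n³ and g(n) = n³ + n² are both O(n³).
Since they have the same asymptotic growth rate, f(n) = Θ(g(n)) is true.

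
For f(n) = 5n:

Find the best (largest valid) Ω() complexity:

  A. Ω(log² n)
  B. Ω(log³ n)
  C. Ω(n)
C

f(n) = 5n is Ω(n).
All listed options are valid Big-Ω bounds (lower bounds),
but Ω(n) is the tightest (largest valid bound).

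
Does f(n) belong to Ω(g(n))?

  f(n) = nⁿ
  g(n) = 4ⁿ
True

f(n) = nⁿ is O(nⁿ), and g(n) = 4ⁿ is O(4ⁿ).
Since O(nⁿ) grows at least as fast as O(4ⁿ), f(n) = Ω(g(n)) is true.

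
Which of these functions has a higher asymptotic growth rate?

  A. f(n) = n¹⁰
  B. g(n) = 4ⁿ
B

f(n) = n¹⁰ is O(n¹⁰), while g(n) = 4ⁿ is O(4ⁿ).
Since O(4ⁿ) grows faster than O(n¹⁰), g(n) dominates.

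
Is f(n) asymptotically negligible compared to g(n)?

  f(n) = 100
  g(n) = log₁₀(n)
True

f(n) = 100 is O(1), and g(n) = log₁₀(n) is O(log n).
Since O(1) grows strictly slower than O(log n), f(n) = o(g(n)) is true.
This means lim(n→∞) f(n)/g(n) = 0.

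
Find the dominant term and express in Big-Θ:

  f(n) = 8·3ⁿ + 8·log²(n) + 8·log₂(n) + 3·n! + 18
Θ(n!)

Order the terms by growth rate: 18 ≺ 8·log₂(n) ≺ 8·log²(n) ≺ 8·3ⁿ ≺ 3·n!.
The fastest-growing term 3·n! dominates as n → ∞; dropping its constant factor gives Θ(n!).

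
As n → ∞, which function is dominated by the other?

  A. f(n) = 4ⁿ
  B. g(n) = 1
B

f(n) = 4ⁿ is O(4ⁿ), while g(n) = 1 is O(1).
Since O(1) grows slower than O(4ⁿ), g(n) is dominated.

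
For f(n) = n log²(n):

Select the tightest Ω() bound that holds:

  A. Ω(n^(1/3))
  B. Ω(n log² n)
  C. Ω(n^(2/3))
B

f(n) = n log²(n) is Ω(n log² n).
All listed options are valid Big-Ω bounds (lower bounds),
but Ω(n log² n) is the tightest (largest valid bound).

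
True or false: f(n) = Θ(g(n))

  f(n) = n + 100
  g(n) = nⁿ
False

f(n) = n + 100 is O(n), and g(n) = nⁿ is O(nⁿ).
Since they have different growth rates, f(n) = Θ(g(n)) is false.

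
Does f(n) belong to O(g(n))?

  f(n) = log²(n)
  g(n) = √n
True

f(n) = log²(n) is O(log² n), and g(n) = √n is O(√n).
Since O(log² n) ⊆ O(√n) (f grows no faster than g), f(n) = O(g(n)) is true.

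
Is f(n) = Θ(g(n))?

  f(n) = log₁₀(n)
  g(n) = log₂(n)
True

f(n) = log₁₀(n) and g(n) = log₂(n) are both O(log n).
Since they have the same asymptotic growth rate, f(n) = Θ(g(n)) is true.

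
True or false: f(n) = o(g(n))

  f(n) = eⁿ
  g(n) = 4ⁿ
True

f(n) = eⁿ is O(eⁿ), and g(n) = 4ⁿ is O(4ⁿ).
Since O(eⁿ) grows strictly slower than O(4ⁿ), f(n) = o(g(n)) is true.
This means lim(n→∞) f(n)/g(n) = 0.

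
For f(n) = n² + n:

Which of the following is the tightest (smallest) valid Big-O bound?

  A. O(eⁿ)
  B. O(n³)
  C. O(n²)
C

f(n) = n² + n is O(n²).
All listed options are valid Big-O bounds (upper bounds),
but O(n²) is the tightest (smallest valid bound).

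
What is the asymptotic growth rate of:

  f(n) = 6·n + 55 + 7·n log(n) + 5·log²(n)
Θ(n log n)

Order the terms by growth rate: 55 ≺ 5·log²(n) ≺ 6·n ≺ 7·n log(n).
The fastest-growing term 7·n log(n) dominates as n → ∞; dropping its constant factor gives Θ(n log n).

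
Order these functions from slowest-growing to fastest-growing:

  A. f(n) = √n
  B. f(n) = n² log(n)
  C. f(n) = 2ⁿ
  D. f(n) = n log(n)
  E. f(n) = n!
A < D < B < C < E

Comparing growth rates:
A = √n is O(√n)
D = n log(n) is O(n log n)
B = n² log(n) is O(n² log n)
C = 2ⁿ is O(2ⁿ)
E = n! is O(n!)

Therefore, the order from slowest to fastest is: A < D < B < C < E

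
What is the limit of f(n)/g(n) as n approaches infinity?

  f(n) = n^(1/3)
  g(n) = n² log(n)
0

Since n^(1/3) (O(n^(1/3))) grows slower than n² log(n) (O(n² log n)),
the ratio f(n)/g(n) → 0 as n → ∞.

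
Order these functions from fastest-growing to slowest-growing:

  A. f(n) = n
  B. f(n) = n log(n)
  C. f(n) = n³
C > B > A

Comparing growth rates:
C = n³ is O(n³)
B = n log(n) is O(n log n)
A = n is O(n)

Therefore, the order from fastest to slowest is: C > B > A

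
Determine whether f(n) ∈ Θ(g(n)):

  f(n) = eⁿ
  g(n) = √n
False

f(n) = eⁿ is O(eⁿ), and g(n) = √n is O(√n).
Since they have different growth rates, f(n) = Θ(g(n)) is false.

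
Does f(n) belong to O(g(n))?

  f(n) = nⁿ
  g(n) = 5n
False

f(n) = nⁿ is O(nⁿ), and g(n) = 5n is O(n).
Since O(nⁿ) grows faster than O(n), f(n) = O(g(n)) is false.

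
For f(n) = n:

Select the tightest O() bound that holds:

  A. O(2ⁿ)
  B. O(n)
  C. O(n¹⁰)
B

f(n) = n is O(n).
All listed options are valid Big-O bounds (upper bounds),
but O(n) is the tightest (smallest valid bound).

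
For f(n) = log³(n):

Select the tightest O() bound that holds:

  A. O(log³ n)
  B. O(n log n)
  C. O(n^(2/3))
A

f(n) = log³(n) is O(log³ n).
All listed options are valid Big-O bounds (upper bounds),
but O(log³ n) is the tightest (smallest valid bound).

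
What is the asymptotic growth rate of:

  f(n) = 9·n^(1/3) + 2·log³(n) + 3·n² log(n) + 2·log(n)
Θ(n² log n)

Order the terms by growth rate: 2·log(n) ≺ 2·log³(n) ≺ 9·n^(1/3) ≺ 3·n² log(n).
The fastest-growing term 3·n² log(n) dominates as n → ∞; dropping its constant factor gives Θ(n² log n).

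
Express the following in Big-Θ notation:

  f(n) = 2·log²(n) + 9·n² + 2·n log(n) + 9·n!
Θ(n!)

Order the terms by growth rate: 2·log²(n) ≺ 2·n log(n) ≺ 9·n² ≺ 9·n!.
The fastest-growing term 9·n! dominates as n → ∞; dropping its constant factor gives Θ(n!).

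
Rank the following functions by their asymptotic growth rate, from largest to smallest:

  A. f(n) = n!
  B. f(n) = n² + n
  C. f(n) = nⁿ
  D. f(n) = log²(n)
C > A > B > D

Comparing growth rates:
C = nⁿ is O(nⁿ)
A = n! is O(n!)
B = n² + n is O(n²)
D = log²(n) is O(log² n)

Therefore, the order from fastest to slowest is: C > A > B > D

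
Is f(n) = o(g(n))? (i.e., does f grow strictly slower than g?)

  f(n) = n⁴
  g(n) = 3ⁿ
True

f(n) = n⁴ is O(n⁴), and g(n) = 3ⁿ is O(3ⁿ).
Since O(n⁴) grows strictly slower than O(3ⁿ), f(n) = o(g(n)) is true.
This means lim(n→∞) f(n)/g(n) = 0.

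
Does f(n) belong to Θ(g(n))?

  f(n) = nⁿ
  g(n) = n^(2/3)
False

f(n) = nⁿ is O(nⁿ), and g(n) = n^(2/3) is O(n^(2/3)).
Since they have different growth rates, f(n) = Θ(g(n)) is false.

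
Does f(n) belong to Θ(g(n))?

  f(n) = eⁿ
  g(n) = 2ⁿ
False

f(n) = eⁿ is O(eⁿ), and g(n) = 2ⁿ is O(2ⁿ).
Since they have different growth rates, f(n) = Θ(g(n)) is false.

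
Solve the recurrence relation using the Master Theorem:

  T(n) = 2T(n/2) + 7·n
Θ(n log n)

Master Theorem: a = 2, b = 2, f(n) = 7·n.
Compute the critical exponent d = log₂(2) = 1.
Compare f(n) = Θ(n) against n^d:
  k = 1 = d, so f(n) = Θ(n^d) — Case 2.
  Work is balanced across levels: T(n) = Θ(n^d log n) = Θ(n log n).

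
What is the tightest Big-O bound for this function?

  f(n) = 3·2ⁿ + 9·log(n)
O(2ⁿ)

The dominant term in 3·2ⁿ + 9·log(n) is 3·2ⁿ, which is Θ(2ⁿ).
Lower-order terms (9·log(n)) are asymptotically negligible.
Constants are absorbed, so the tightest bound is O(2ⁿ).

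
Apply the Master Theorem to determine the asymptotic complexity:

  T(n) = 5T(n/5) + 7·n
Θ(n log n)

Master Theorem: a = 5, b = 5, f(n) = 7·n.
Compute the critical exponent d = log₅(5) = 1.
Compare f(n) = Θ(n) against n^d:
  k = 1 = d, so f(n) = Θ(n^d) — Case 2.
  Work is balanced across levels: T(n) = Θ(n^d log n) = Θ(n log n).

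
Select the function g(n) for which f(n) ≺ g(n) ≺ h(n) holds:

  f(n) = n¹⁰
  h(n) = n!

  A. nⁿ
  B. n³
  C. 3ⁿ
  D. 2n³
C

We need g(n) with n¹⁰ = o(g(n)) and g(n) = o(n!), i.e. O(n¹⁰) ≺ g ≺ O(n!).
Check each option:
  A. nⁿ — O(nⁿ) does not grow strictly slower than h(n)
  B. n³ — O(n³) does not grow strictly faster than f(n)
  C. 3ⁿ — O(3ⁿ) is strictly between O(n¹⁰) and O(n!) ✓
  D. 2n³ — O(n³) does not grow strictly faster than f(n)

Only option C (3ⁿ) lies strictly between.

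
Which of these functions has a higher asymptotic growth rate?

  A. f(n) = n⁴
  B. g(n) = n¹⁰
B

f(n) = n⁴ is O(n⁴), while g(n) = n¹⁰ is O(n¹⁰).
Since O(n¹⁰) grows faster than O(n⁴), g(n) dominates.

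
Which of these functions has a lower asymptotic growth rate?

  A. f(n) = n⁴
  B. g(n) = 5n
B

f(n) = n⁴ is O(n⁴), while g(n) = 5n is O(n).
Since O(n) grows slower than O(n⁴), g(n) is dominated.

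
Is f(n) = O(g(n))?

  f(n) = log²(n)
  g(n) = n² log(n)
True

f(n) = log²(n) is O(log² n), and g(n) = n² log(n) is O(n² log n).
Since O(log² n) ⊆ O(n² log n) (f grows no faster than g), f(n) = O(g(n)) is true.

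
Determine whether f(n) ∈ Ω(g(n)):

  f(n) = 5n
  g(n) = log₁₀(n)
True

f(n) = 5n is O(n), and g(n) = log₁₀(n) is O(log n).
Since O(n) grows at least as fast as O(log n), f(n) = Ω(g(n)) is true.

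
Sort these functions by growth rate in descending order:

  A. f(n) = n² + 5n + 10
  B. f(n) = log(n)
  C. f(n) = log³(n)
A > C > B

Comparing growth rates:
A = n² + 5n + 10 is O(n²)
C = log³(n) is O(log³ n)
B = log(n) is O(log n)

Therefore, the order from fastest to slowest is: A > C > B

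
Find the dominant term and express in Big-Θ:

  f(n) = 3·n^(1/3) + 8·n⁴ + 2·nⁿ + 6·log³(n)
Θ(nⁿ)

Order the terms by growth rate: 6·log³(n) ≺ 3·n^(1/3) ≺ 8·n⁴ ≺ 2·nⁿ.
The fastest-growing term 2·nⁿ dominates as n → ∞; dropping its constant factor gives Θ(nⁿ).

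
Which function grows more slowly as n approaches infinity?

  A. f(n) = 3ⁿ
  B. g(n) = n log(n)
B

f(n) = 3ⁿ is O(3ⁿ), while g(n) = n log(n) is O(n log n).
Since O(n log n) grows slower than O(3ⁿ), g(n) is dominated.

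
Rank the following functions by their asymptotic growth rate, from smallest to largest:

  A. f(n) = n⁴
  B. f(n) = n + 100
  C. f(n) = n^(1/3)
C < B < A

Comparing growth rates:
C = n^(1/3) is O(n^(1/3))
B = n + 100 is O(n)
A = n⁴ is O(n⁴)

Therefore, the order from slowest to fastest is: C < B < A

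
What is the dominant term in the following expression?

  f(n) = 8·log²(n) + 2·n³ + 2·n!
2·n!

Looking at each term:
  - 8·log²(n) is O(log² n)
  - 2·n³ is O(n³)
  - 2·n! is O(n!)

The term 2·n! (O(n!)) grows fastest and dominates all others.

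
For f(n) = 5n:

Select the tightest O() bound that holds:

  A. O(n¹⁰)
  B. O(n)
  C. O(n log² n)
B

f(n) = 5n is O(n).
All listed options are valid Big-O bounds (upper bounds),
but O(n) is the tightest (smallest valid bound).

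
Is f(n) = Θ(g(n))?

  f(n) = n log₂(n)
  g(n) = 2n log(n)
True

f(n) = n log₂(n) and g(n) = 2n log(n) are both O(n log n).
Since they have the same asymptotic growth rate, f(n) = Θ(g(n)) is true.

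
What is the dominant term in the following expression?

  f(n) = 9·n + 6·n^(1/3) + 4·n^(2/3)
9·n

Looking at each term:
  - 9·n is O(n)
  - 6·n^(1/3) is O(n^(1/3))
  - 4·n^(2/3) is O(n^(2/3))

The term 9·n (O(n)) grows fastest and dominates all others.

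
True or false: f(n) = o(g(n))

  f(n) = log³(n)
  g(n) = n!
True

f(n) = log³(n) is O(log³ n), and g(n) = n! is O(n!).
Since O(log³ n) grows strictly slower than O(n!), f(n) = o(g(n)) is true.
This means lim(n→∞) f(n)/g(n) = 0.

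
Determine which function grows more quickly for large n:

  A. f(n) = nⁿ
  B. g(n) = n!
A

f(n) = nⁿ is O(nⁿ), while g(n) = n! is O(n!).
Since O(nⁿ) grows faster than O(n!), f(n) dominates.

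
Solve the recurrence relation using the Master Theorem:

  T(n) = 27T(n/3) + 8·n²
Θ(n³)

Master Theorem: a = 27, b = 3, f(n) = 8·n².
Compute the critical exponent d = log₃(27) = 3.
Compare f(n) = Θ(n²) against n^d:
  k = 2 < d = 3, so f(n) = O(n^(d-ε)) — Case 1.
  The recursion cost dominates: T(n) = Θ(n^d) = Θ(n³).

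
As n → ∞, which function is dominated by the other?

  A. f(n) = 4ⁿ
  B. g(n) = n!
A

f(n) = 4ⁿ is O(4ⁿ), while g(n) = n! is O(n!).
Since O(4ⁿ) grows slower than O(n!), f(n) is dominated.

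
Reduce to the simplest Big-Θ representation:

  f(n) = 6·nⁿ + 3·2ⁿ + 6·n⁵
Θ(nⁿ)

Order the terms by growth rate: 6·n⁵ ≺ 3·2ⁿ ≺ 6·nⁿ.
The fastest-growing term 6·nⁿ dominates as n → ∞; dropping its constant factor gives Θ(nⁿ).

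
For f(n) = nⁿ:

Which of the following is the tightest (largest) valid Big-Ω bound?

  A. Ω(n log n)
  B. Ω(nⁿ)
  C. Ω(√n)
B

f(n) = nⁿ is Ω(nⁿ).
All listed options are valid Big-Ω bounds (lower bounds),
but Ω(nⁿ) is the tightest (largest valid bound).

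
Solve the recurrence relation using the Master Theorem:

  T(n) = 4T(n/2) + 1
Θ(n²)

Master Theorem: a = 4, b = 2, f(n) = 1.
Compute the critical exponent d = log₂(4) = 2.
Compare f(n) = Θ(1) against n^d:
  k = 0 < d = 2, so f(n) = O(n^(d-ε)) — Case 1.
  The recursion cost dominates: T(n) = Θ(n^d) = Θ(n²).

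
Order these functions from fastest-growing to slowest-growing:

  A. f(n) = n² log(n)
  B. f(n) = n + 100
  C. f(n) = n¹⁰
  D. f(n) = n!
D > C > A > B

Comparing growth rates:
D = n! is O(n!)
C = n¹⁰ is O(n¹⁰)
A = n² log(n) is O(n² log n)
B = n + 100 is O(n)

Therefore, the order from fastest to slowest is: D > C > A > B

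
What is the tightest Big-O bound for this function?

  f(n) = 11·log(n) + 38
O(log n)

The dominant term in 11·log(n) + 38 is 11·log(n), which is Θ(log n).
Lower-order terms (38) are asymptotically negligible.
Constants are absorbed, so the tightest bound is O(log n).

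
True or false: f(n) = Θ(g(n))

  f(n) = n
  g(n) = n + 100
True

f(n) = n and g(n) = n + 100 are both O(n).
Since they have the same asymptotic growth rate, f(n) = Θ(g(n)) is true.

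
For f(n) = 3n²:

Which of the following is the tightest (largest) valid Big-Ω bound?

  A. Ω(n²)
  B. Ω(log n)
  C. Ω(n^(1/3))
A

f(n) = 3n² is Ω(n²).
All listed options are valid Big-Ω bounds (lower bounds),
but Ω(n²) is the tightest (largest valid bound).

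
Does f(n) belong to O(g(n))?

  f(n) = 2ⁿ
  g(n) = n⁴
False

f(n) = 2ⁿ is O(2ⁿ), and g(n) = n⁴ is O(n⁴).
Since O(2ⁿ) grows faster than O(n⁴), f(n) = O(g(n)) is false.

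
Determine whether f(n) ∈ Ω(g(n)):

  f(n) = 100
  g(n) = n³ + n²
False

f(n) = 100 is O(1), and g(n) = n³ + n² is O(n³).
Since O(1) grows slower than O(n³), f(n) = Ω(g(n)) is false.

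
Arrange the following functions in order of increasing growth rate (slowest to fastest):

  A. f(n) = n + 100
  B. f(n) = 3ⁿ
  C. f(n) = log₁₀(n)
C < A < B

Comparing growth rates:
C = log₁₀(n) is O(log n)
A = n + 100 is O(n)
B = 3ⁿ is O(3ⁿ)

Therefore, the order from slowest to fastest is: C < A < B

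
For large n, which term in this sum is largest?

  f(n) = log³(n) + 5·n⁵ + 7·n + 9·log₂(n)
5·n⁵

Looking at each term:
  - log³(n) is O(log³ n)
  - 5·n⁵ is O(n⁵)
  - 7·n is O(n)
  - 9·log₂(n) is O(log n)

The term 5·n⁵ (O(n⁵)) grows fastest and dominates all others.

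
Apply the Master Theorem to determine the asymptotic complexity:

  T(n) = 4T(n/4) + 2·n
Θ(n log n)

Master Theorem: a = 4, b = 4, f(n) = 2·n.
Compute the critical exponent d = log₄(4) = 1.
Compare f(n) = Θ(n) against n^d:
  k = 1 = d, so f(n) = Θ(n^d) — Case 2.
  Work is balanced across levels: T(n) = Θ(n^d log n) = Θ(n log n).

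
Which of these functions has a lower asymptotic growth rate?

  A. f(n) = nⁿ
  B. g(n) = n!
B

f(n) = nⁿ is O(nⁿ), while g(n) = n! is O(n!).
Since O(n!) grows slower than O(nⁿ), g(n) is dominated.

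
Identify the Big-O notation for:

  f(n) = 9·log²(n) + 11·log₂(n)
O(log² n)

The dominant term in 9·log²(n) + 11·log₂(n) is 9·log²(n), which is Θ(log² n).
Lower-order terms (11·log₂(n)) are asymptotically negligible.
Constants are absorbed, so the tightest bound is O(log² n).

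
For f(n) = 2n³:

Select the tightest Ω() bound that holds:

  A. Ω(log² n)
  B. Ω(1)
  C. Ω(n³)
C

f(n) = 2n³ is Ω(n³).
All listed options are valid Big-Ω bounds (lower bounds),
but Ω(n³) is the tightest (largest valid bound).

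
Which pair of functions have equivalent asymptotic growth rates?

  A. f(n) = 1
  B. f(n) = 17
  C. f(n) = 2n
A and B

Examining each function:
  A. 1 is O(1)
  B. 17 is O(1)
  C. 2n is O(n)

Functions A and B both have the same complexity class.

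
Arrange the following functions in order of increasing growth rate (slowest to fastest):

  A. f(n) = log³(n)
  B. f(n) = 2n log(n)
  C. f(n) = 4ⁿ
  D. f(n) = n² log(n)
A < B < D < C

Comparing growth rates:
A = log³(n) is O(log³ n)
B = 2n log(n) is O(n log n)
D = n² log(n) is O(n² log n)
C = 4ⁿ is O(4ⁿ)

Therefore, the order from slowest to fastest is: A < B < D < C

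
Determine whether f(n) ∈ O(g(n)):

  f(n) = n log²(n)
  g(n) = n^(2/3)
False

f(n) = n log²(n) is O(n log² n), and g(n) = n^(2/3) is O(n^(2/3)).
Since O(n log² n) grows faster than O(n^(2/3)), f(n) = O(g(n)) is false.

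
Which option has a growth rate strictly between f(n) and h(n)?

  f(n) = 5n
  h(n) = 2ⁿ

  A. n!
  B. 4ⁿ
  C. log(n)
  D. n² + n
D

We need g(n) with 5n = o(g(n)) and g(n) = o(2ⁿ), i.e. O(n) ≺ g ≺ O(2ⁿ).
Check each option:
  A. n! — O(n!) does not grow strictly slower than h(n)
  B. 4ⁿ — O(4ⁿ) does not grow strictly slower than h(n)
  C. log(n) — O(log n) does not grow strictly faster than f(n)
  D. n² + n — O(n²) is strictly between O(n) and O(2ⁿ) ✓

Only option D (n² + n) lies strictly between.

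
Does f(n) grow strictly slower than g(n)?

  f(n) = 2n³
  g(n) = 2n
False

f(n) = 2n³ is O(n³), and g(n) = 2n is O(n).
Since O(n³) grows faster than or equal to O(n), f(n) = o(g(n)) is false.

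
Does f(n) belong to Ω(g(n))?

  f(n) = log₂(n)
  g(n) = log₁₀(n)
True

f(n) = log₂(n) and g(n) = log₁₀(n) are both O(log n).
Big-Ω permits equal growth rates (f ≥ c·g for some c > 0), so f(n) = Ω(g(n)) is true.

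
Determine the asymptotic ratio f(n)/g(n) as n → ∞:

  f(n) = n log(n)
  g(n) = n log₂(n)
log(2)

Since n log(n) and n log₂(n) have the same growth rate (O(n log n)),
the ratio converges to a constant: log(2).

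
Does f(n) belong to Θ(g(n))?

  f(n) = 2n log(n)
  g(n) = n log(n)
True

f(n) = 2n log(n) and g(n) = n log(n) are both O(n log n).
Since they have the same asymptotic growth rate, f(n) = Θ(g(n)) is true.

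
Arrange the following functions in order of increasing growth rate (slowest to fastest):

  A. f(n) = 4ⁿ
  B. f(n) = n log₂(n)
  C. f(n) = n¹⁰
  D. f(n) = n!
B < C < A < D

Comparing growth rates:
B = n log₂(n) is O(n log n)
C = n¹⁰ is O(n¹⁰)
A = 4ⁿ is O(4ⁿ)
D = n! is O(n!)

Therefore, the order from slowest to fastest is: B < C < A < D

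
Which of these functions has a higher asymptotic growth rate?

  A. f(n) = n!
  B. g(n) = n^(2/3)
A

f(n) = n! is O(n!), while g(n) = n^(2/3) is O(n^(2/3)).
Since O(n!) grows faster than O(n^(2/3)), f(n) dominates.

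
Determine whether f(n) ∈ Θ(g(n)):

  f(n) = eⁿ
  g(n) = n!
False

f(n) = eⁿ is O(eⁿ), and g(n) = n! is O(n!).
Since they have different growth rates, f(n) = Θ(g(n)) is false.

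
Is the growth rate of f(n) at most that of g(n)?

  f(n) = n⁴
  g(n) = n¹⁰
True

f(n) = n⁴ is O(n⁴), and g(n) = n¹⁰ is O(n¹⁰).
Since O(n⁴) ⊆ O(n¹⁰) (f grows no faster than g), f(n) = O(g(n)) is true.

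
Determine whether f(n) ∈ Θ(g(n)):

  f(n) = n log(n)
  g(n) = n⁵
False

f(n) = n log(n) is O(n log n), and g(n) = n⁵ is O(n⁵).
Since they have different growth rates, f(n) = Θ(g(n)) is false.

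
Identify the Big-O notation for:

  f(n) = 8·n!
O(n!)

The dominant term in 8·n! is 8·n!, which is Θ(n!).
Constants are absorbed, so the tightest bound is O(n!).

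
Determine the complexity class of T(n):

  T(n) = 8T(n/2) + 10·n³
Θ(n³ log n)

Master Theorem: a = 8, b = 2, f(n) = 10·n³.
Compute the critical exponent d = log₂(8) = 3.
Compare f(n) = Θ(n³) against n^d:
  k = 3 = d, so f(n) = Θ(n^d) — Case 2.
  Work is balanced across levels: T(n) = Θ(n^d log n) = Θ(n³ log n).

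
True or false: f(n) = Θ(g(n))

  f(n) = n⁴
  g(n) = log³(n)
False

f(n) = n⁴ is O(n⁴), and g(n) = log³(n) is O(log³ n).
Since they have different growth rates, f(n) = Θ(g(n)) is false.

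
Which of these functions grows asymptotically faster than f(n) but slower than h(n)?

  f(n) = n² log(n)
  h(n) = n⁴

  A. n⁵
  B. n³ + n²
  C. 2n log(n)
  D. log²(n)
B

We need g(n) with n² log(n) = o(g(n)) and g(n) = o(n⁴), i.e. O(n² log n) ≺ g ≺ O(n⁴).
Check each option:
  A. n⁵ — O(n⁵) does not grow strictly slower than h(n)
  B. n³ + n² — O(n³) is strictly between O(n² log n) and O(n⁴) ✓
  C. 2n log(n) — O(n log n) does not grow strictly faster than f(n)
  D. log²(n) — O(log² n) does not grow strictly faster than f(n)

Only option B (n³ + n²) lies strictly between.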